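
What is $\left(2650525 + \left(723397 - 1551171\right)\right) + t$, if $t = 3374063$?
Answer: $5196814$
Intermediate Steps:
$\left(2650525 + \left(723397 - 1551171\right)\right) + t = \left(2650525 + \left(723397 - 1551171\right)\right) + 3374063 = \left(2650525 - 827774\right) + 3374063 = 1822751 + 3374063 = 5196814$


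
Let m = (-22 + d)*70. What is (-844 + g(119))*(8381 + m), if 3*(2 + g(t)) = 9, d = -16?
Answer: -4822803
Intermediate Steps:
g(t) = 1 (g(t) = -2 + (1/3)*9 = -2 + 3 = 1)
m = -2660 (m = (-22 - 16)*70 = -38*70 = -2660)
(-844 + g(119))*(8381 + m) = (-844 + 1)*(8381 - 2660) = -843*5721 = -4822803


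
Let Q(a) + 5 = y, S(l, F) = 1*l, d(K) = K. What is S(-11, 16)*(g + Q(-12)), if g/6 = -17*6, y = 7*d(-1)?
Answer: 6864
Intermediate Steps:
S(l, F) = l
y = -7 (y = 7*(-1) = -7)
Q(a) = -12 (Q(a) = -5 - 7 = -12)
g = -612 (g = 6*(-17*6) = 6*(-102) = -612)
S(-11, 16)*(g + Q(-12)) = -11*(-612 - 12) = -11*(-624) = 6864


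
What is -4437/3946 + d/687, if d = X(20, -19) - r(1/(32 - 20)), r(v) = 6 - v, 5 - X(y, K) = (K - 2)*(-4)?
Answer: -20299801/16265412 ≈ -1.2480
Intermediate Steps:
X(y, K) = -3 + 4*K (X(y, K) = 5 - (K - 2)*(-4) = 5 - (-2 + K)*(-4) = 5 - (8 - 4*K) = 5 + (-8 + 4*K) = -3 + 4*K)
d = -1019/12 (d = (-3 + 4*(-19)) - (6 - 1/(32 - 20)) = (-3 - 76) - (6 - 1/12) = -79 - (6 - 1*1/12) = -79 - (6 - 1/12) = -79 - 1*71/12 = -79 - 71/12 = -1019/12 ≈ -84.917)
-4437/3946 + d/687 = -4437/3946 - 1019/12/687 = -4437*1/3946 - 1019/12*1/687 = -4437/3946 - 1019/8244 = -20299801/16265412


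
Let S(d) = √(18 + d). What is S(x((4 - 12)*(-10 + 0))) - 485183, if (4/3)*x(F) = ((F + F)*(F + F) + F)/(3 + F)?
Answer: -485183 + 3*√191398/83 ≈ -4.8517e+5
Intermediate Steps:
x(F) = 3*(F + 4*F²)/(4*(3 + F)) (x(F) = 3*(((F + F)*(F + F) + F)/(3 + F))/4 = 3*(((2*F)*(2*F) + F)/(3 + F))/4 = 3*((4*F² + F)/(3 + F))/4 = 3*((F + 4*F²)/(3 + F))/4 = 3*(F + 4*F²)/(4*(3 + F)))
S(x((4 - 12)*(-10 + 0))) - 485183 = √(18 + 3*((4 - 12)*(-10 + 0))*(1 + 4*((4 - 12)*(-10 + 0)))/(4*(3 + (4 - 12)*(-10 + 0)))) - 485183 = √(18 + 3*(-8*(-10))*(1 + 4*(-8*(-10)))/(4*(3 - 8*(-10)))) - 485183 = √(18 + (¾)*80*(1 + 4*80)/(3 + 80)) - 485183 = √(18 + (¾)*80*(1 + 320)/83) - 485183 = √(18 + (¾)*80*(1/83)*321) - 485183 = √(18 + 19260/83) - 485183 = √(20754/83) - 485183 = 3*√191398/83 - 485183 = -485183 + 3*√191398/83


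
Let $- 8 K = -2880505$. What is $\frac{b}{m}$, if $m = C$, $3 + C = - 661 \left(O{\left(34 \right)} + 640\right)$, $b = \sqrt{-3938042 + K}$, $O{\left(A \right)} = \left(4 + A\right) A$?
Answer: $- \frac{i \sqrt{57247662}}{5108220} \approx - 0.0014812 i$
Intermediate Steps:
$K = \frac{2880505}{8}$ ($K = \left(- \frac{1}{8}\right) \left(-2880505\right) = \frac{2880505}{8} \approx 3.6006 \cdot 10^{5}$)
$O{\left(A \right)} = A \left(4 + A\right)$
$b = \frac{i \sqrt{57247662}}{4}$ ($b = \sqrt{-3938042 + \frac{2880505}{8}} = \sqrt{- \frac{28623831}{8}} = \frac{i \sqrt{57247662}}{4} \approx 1891.6 i$)
$C = -1277055$ ($C = -3 - 661 \left(34 \left(4 + 34\right) + 640\right) = -3 - 661 \left(34 \cdot 38 + 640\right) = -3 - 661 \left(1292 + 640\right) = -3 - 1277052 = -1277055$)
$m = -1277055$
$\frac{b}{m} = \frac{\frac{1}{4} i \sqrt{57247662}}{-1277055} = \frac{i \sqrt{57247662}}{4} \left(- \frac{1}{1277055}\right) = - \frac{i \sqrt{57247662}}{5108220}$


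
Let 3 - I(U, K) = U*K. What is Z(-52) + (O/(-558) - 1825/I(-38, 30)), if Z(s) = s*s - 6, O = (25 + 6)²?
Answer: 684449/254 ≈ 2694.7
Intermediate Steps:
O = 961 (O = 31² = 961)
Z(s) = -6 + s² (Z(s) = s² - 6 = -6 + s²)
I(U, K) = 3 - K*U (I(U, K) = 3 - U*K = 3 - K*U)
Z(-52) + (O/(-558) - 1825/I(-38, 30)) = (-6 + (-52)²) + (961/(-558) - 1825/(3 - 1*30*(-38))) = (-6 + 2704) + (961*(-1/558) - 1825/(3 + 1140)) = 2698 + (-31/18 - 1825/1143) = 2698 - 843/254 = 684449/254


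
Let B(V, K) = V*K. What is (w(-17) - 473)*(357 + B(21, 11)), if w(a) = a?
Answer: -288120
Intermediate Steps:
B(V, K) = K*V
(w(-17) - 473)*(357 + B(21, 11)) = (-17 - 473)*(357 + 11*21) = -490*(357 + 231) = -490*588 = -288120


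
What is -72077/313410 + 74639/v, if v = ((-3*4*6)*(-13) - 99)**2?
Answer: -291422611/2360917530 ≈ -0.12344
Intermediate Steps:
v = 700569 (v = (-12*6*(-13) - 99)**2 = (-72*(-13) - 99)**2 = (936 - 99)**2 = 837**2 = 700569)
-72077/313410 + 74639/v = -72077/313410 + 74639/700569 = -291422611/2360917530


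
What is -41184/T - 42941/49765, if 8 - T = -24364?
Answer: -86002217/33690905 ≈ -2.5527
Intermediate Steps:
T = 24372 (T = 8 - 1*(-24364) = 8 + 24364 = 24372)
-41184/T - 42941/49765 = -41184/24372 - 42941/49765 = -41184*1/24372 - 42941*1/49765 = -1144/677 - 42941/49765 = -86002217/33690905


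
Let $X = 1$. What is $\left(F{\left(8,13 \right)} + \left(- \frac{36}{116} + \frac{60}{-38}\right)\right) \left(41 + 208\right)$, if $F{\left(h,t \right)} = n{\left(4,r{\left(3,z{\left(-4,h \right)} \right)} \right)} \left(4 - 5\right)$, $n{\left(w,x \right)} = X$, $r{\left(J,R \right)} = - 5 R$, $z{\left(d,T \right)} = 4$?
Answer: $- \frac{396408}{551} \approx -719.43$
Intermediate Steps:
$n{\left(w,x \right)} = 1$
$F{\left(h,t \right)} = -1$ ($F{\left(h,t \right)} = 1 \left(4 - 5\right) = 1 \left(-1\right) = -1$)
$\left(F{\left(8,13 \right)} + \left(- \frac{36}{116} + \frac{60}{-38}\right)\right) \left(41 + 208\right) = \left(-1 + \left(- \frac{36}{116} + \frac{60}{-38}\right)\right) \left(41 + 208\right) = \left(-1 + \left(\left(-36\right) \frac{1}{116} + 60 \left(- \frac{1}{38}\right)\right)\right) 249 = \left(-1 - \frac{1041}{551}\right) 249 = \left(- \frac{1592}{551}\right) 249 = - \frac{396408}{551}$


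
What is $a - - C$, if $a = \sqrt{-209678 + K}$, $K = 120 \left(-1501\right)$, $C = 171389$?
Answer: $171389 + i \sqrt{389798} \approx 1.7139 \cdot 10^{5} + 624.34 i$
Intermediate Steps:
$K = -180120$
$a = i \sqrt{389798}$ ($a = \sqrt{-209678 - 180120} = \sqrt{-389798} = i \sqrt{389798} \approx 624.34 i$)
$a - - C = i \sqrt{389798} - \left(-1\right) 171389 = i \sqrt{389798} - -171389 = i \sqrt{389798} + 171389 = 171389 + i \sqrt{389798}$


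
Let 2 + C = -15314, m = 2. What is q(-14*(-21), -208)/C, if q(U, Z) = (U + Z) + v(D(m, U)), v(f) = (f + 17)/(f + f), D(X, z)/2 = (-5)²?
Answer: -8667/1531600 ≈ -0.0056588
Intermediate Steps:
D(X, z) = 50 (D(X, z) = 2*(-5)² = 2*25 = 50)
C = -15316 (C = -2 - 15314 = -15316)
v(f) = (17 + f)/(2*f) (v(f) = (17 + f)/((2*f)) = (17 + f)*(1/(2*f)) = (17 + f)/(2*f))
q(U, Z) = 67/100 + U + Z (q(U, Z) = (U + Z) + (½)*(17 + 50)/50 = (U + Z) + (½)*(1/50)*67 = (U + Z) + 67/100 = 67/100 + U + Z)
q(-14*(-21), -208)/C = (67/100 - 14*(-21) - 208)/(-15316) = (67/100 + 294 - 208)*(-1/15316) = (8667/100)*(-1/15316) = -8667/1531600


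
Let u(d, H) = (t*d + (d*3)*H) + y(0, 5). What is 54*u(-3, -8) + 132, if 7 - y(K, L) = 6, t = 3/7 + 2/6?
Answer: 27654/7 ≈ 3950.6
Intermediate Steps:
t = 16/21 (t = 3*(1/7) + 2*(1/6) = 3/7 + 1/3 = 16/21 ≈ 0.76190)
y(K, L) = 1 (y(K, L) = 7 - 1*6 = 7 - 6 = 1)
u(d, H) = 1 + 16*d/21 + 3*H*d (u(d, H) = (16*d/21 + (d*3)*H) + 1 = (16*d/21 + (3*d)*H) + 1 = (16*d/21 + 3*H*d) + 1 = 1 + 16*d/21 + 3*H*d)
54*u(-3, -8) + 132 = 54*(1 + (16/21)*(-3) + 3*(-8)*(-3)) + 132 = 54*(1 - 16/7 + 72) + 132 = 54*(495/7) + 132 = 26730/7 + 132 = 27654/7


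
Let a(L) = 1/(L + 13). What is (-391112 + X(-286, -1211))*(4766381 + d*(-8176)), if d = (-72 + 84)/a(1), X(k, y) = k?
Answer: -1327940222574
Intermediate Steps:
a(L) = 1/(13 + L)
d = 168 (d = (-72 + 84)/(1/(13 + 1)) = 12/(1/14) = 12*14 = 168)
(-391112 + X(-286, -1211))*(4766381 + d*(-8176)) = (-391112 - 286)*(4766381 + 168*(-8176)) = -391398*(4766381 - 1373568) = -391398*3392813 = -1327940222574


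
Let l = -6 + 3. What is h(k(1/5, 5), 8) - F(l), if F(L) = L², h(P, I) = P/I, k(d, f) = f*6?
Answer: -21/4 ≈ -5.2500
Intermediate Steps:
k(d, f) = 6*f
l = -3
h(k(1/5, 5), 8) - F(l) = (6*5)/8 - 1*(-3)² = 30*(⅛) - 1*9 = 15/4 - 9 = -21/4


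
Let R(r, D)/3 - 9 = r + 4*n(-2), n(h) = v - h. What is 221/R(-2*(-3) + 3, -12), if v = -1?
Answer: 221/66 ≈ 3.3485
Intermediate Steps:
n(h) = -1 - h
R(r, D) = 39 + 3*r (R(r, D) = 27 + 3*(r + 4*(-1 - 1*(-2))) = 27 + 3*(r + 4*(-1 + 2)) = 27 + 3*(r + 4*1) = 27 + 3*(r + 4) = 27 + 3*(4 + r) = 27 + (12 + 3*r) = 39 + 3*r)
221/R(-2*(-3) + 3, -12) = 221/(39 + 3*(-2*(-3) + 3)) = 221/(39 + 3*(6 + 3)) = 221/(39 + 3*9) = 221/(39 + 27) = 221/66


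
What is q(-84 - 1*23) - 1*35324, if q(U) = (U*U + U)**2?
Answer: 128605640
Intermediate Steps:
q(U) = (U + U**2)**2 (q(U) = (U**2 + U)**2 = (U + U**2)**2)
q(-84 - 1*23) - 1*35324 = (-84 - 1*23)**2*(1 + (-84 - 1*23))**2 - 1*35324 = (-84 - 23)**2*(1 + (-84 - 23))**2 - 35324 = (-107)**2*(1 - 107)**2 - 35324 = 11449*(-106)**2 - 35324 = 11449*11236 - 35324 = 128640964 - 35324 = 128605640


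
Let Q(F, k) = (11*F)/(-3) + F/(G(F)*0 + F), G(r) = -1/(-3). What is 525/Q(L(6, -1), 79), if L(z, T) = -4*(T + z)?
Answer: 1575/223 ≈ 7.0628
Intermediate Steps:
G(r) = ⅓ (G(r) = -1*(-⅓) = ⅓)
L(z, T) = -4*T - 4*z
Q(F, k) = 1 - 11*F/3 (Q(F, k) = (11*F)/(-3) + F/((⅓)*0 + F) = (11*F)*(-⅓) + F/(0 + F) = -11*F/3 + F/F = -11*F/3 + 1 = 1 - 11*F/3)
525/Q(L(6, -1), 79) = 525/(1 - 11*(-4*(-1) - 4*6)/3) = 525/(1 - 11*(4 - 24)/3) = 525/(1 - 11/3*(-20)) = 525/(1 + 220/3) = 525/(223/3) = 525*(3/223) = 1575/223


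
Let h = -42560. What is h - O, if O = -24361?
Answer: -18199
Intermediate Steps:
h - O = -42560 - 1*(-24361) = -42560 + 24361 = -18199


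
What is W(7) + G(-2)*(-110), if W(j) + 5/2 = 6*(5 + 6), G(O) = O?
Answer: 567/2 ≈ 283.50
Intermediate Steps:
W(j) = 127/2 (W(j) = -5/2 + 6*(5 + 6) = -5/2 + 6*11 = -5/2 + 66 = 127/2)
W(7) + G(-2)*(-110) = 127/2 - 2*(-110) = 127/2 + 220 = 567/2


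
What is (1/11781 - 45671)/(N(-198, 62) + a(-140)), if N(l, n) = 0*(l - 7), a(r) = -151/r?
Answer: -10761001000/254133 ≈ -42344.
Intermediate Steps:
N(l, n) = 0 (N(l, n) = 0*(-7 + l) = 0)
(1/11781 - 45671)/(N(-198, 62) + a(-140)) = (1/11781 - 45671)/(0 - 151/(-140)) = (1/11781 - 45671)/(0 - 151*(-1/140)) = -538050050/(11781*(0 + 151/140)) = -538050050/(11781*151/140) = -538050050/11781*140/151 = -10761001000/254133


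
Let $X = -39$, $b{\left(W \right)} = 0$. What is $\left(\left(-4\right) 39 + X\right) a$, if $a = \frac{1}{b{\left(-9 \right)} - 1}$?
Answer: $195$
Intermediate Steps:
$a = -1$ ($a = \frac{1}{0 - 1} = \frac{1}{-1} = -1$)
$\left(\left(-4\right) 39 + X\right) a = \left(\left(-4\right) 39 - 39\right) \left(-1\right) = \left(-156 - 39\right) \left(-1\right) = \left(-195\right) \left(-1\right) = 195$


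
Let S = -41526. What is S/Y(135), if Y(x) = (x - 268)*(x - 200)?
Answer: -41526/8645 ≈ -4.8035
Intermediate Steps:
Y(x) = (-268 + x)*(-200 + x)
S/Y(135) = -41526/(53600 + 135² - 468*135) = -41526/(53600 + 18225 - 63180) = -41526/8645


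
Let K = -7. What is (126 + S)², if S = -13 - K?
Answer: 14400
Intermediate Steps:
S = -6 (S = -13 - 1*(-7) = -13 + 7 = -6)
(126 + S)² = (126 - 6)² = 120² = 14400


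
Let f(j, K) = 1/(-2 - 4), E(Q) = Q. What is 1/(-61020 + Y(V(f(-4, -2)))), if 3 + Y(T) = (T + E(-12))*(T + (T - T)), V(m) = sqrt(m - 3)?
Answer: -2196942/134070965065 + 72*I*sqrt(114)/134070965065 ≈ -1.6386e-5 + 5.7339e-9*I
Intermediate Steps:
f(j, K) = -1/6 (f(j, K) = 1/(-6) = -1/6)
V(m) = sqrt(-3 + m)
Y(T) = -3 + T*(-12 + T) (Y(T) = -3 + (T - 12)*(T + (T - T)) = -3 + (-12 + T)*(T + 0) = -3 + (-12 + T)*T = -3 + T*(-12 + T))
1/(-61020 + Y(V(f(-4, -2)))) = 1/(-61020 + (-3 + (sqrt(-3 - 1/6))**2 - 12*sqrt(-3 - 1/6))) = 1/(-61020 + (-3 + (sqrt(-19/6))**2 - 2*I*sqrt(114))) = 1/(-61020 + (-3 + (I*sqrt(114)/6)**2 - 2*I*sqrt(114))) = 1/(-61020 + (-3 - 19/6 - 2*I*sqrt(114))) = 1/(-61020 + (-37/6 - 2*I*sqrt(114))) = 1/(-366157/6 - 2*I*sqrt(114))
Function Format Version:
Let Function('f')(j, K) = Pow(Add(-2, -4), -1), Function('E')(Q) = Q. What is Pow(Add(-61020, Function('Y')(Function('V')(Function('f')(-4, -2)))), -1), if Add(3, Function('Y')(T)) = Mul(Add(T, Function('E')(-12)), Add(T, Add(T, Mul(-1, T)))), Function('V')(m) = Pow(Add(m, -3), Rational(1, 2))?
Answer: Add(Rational(-2196942, 134070965065), Mul(Rational(72, 134070965065), I, Pow(114, Rational(1, 2)))) ≈ Add(-1.6386e-5, Mul(5.7339e-9, I))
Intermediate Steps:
Function('f')(j, K) = Rational(-1, 6) (Function('f')(j, K) = Pow(-6, -1) = Rational(-1, 6))
Function('V')(m) = Pow(Add(-3, m), Rational(1, 2))
Function('Y')(T) = Add(-3, Mul(T, Add(-12, T))) (Function('Y')(T) = Add(-3, Mul(Add(T, -12), Add(T, Add(T, Mul(-1, T))))) = Add(-3, Mul(Add(-12, T), Add(T, 0))) = Add(-3, Mul(Add(-12, T), T)) = Add(-3, Mul(T, Add(-12, T))))
Pow(Add(-61020, Function('Y')(Function('V')(Function('f')(-4, -2)))), -1) = Pow(Add(-61020, Add(-3, Pow(Pow(Add(-3, Rational(-1, 6)), Rational(1, 2)), 2), Mul(-12, Pow(Add(-3, Rational(-1, 6)), Rational(1, 2))))), -1) = Pow(Add(-61020, Add(-3, Pow(Pow(Rational(-19, 6), Rational(1, 2)), 2), Mul(-12, Pow(Rational(-19, 6), Rational(1, 2))))), -1) = Pow(Add(-61020, Add(-3, Pow(Mul(Rational(1, 6), I, Pow(114, Rational(1, 2))), 2), Mul(-12, Mul(Rational(1, 6), I, Pow(114, Rational(1, 2)))))), -1) = Pow(Add(-61020, Add(-3, Rational(-19, 6), Mul(-2, I, Pow(114, Rational(1, 2))))), -1) = Pow(Add(-61020, Add(Rational(-37, 6), Mul(-2, I, Pow(114, Rational(1, 2))))), -1) = Pow(Add(Rational(-366157, 6), Mul(-2, I, Pow(114, Rational(1, 2)))), -1)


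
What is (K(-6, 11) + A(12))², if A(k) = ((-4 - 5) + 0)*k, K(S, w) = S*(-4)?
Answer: 7056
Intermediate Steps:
K(S, w) = -4*S
A(k) = -9*k (A(k) = (-9 + 0)*k = -9*k)
(K(-6, 11) + A(12))² = (-4*(-6) - 9*12)² = (24 - 108)² = (-84)² = 7056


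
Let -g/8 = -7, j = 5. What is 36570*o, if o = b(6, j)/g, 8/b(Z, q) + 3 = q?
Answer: 18285/7 ≈ 2612.1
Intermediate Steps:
g = 56 (g = -8*(-7) = 56)
b(Z, q) = 8/(-3 + q)
o = 1/14 (o = (8/(-3 + 5))/56 = (8/2)*(1/56) = (8*(½))*(1/56) = 4*(1/56) = 1/14 ≈ 0.071429)
36570*o = 36570*(1/14) = 18285/7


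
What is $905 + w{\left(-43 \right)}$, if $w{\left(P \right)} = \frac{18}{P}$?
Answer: $\frac{38897}{43} \approx 904.58$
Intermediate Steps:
$905 + w{\left(-43 \right)} = 905 + \frac{18}{-43} = 905 + 18 \left(- \frac{1}{43}\right) = 905 - \frac{18}{43} = \frac{38897}{43}$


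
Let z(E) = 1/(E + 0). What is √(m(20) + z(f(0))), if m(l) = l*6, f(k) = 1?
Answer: 11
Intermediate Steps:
m(l) = 6*l
z(E) = 1/E
√(m(20) + z(f(0))) = √(6*20 + 1/1) = √(120 + 1) = √121 = 11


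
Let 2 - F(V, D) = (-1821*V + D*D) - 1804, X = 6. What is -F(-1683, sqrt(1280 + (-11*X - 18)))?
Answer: 3064133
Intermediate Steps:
F(V, D) = 1806 - D**2 + 1821*V (F(V, D) = 2 - ((-1821*V + D*D) - 1804) = 2 - ((-1821*V + D**2) - 1804) = 2 - ((D**2 - 1821*V) - 1804) = 2 - (-1804 + D**2 - 1821*V) = 2 + (1804 - D**2 + 1821*V) = 1806 - D**2 + 1821*V)
-F(-1683, sqrt(1280 + (-11*X - 18))) = -(1806 - (sqrt(1280 + (-11*6 - 18)))**2 + 1821*(-1683)) = -(1806 - (sqrt(1280 + (-66 - 18)))**2 - 3064743) = -(1806 - (sqrt(1280 - 84))**2 - 3064743) = -(1806 - (sqrt(1196))**2 - 3064743) = -(1806 - (2*sqrt(299))**2 - 3064743) = -(1806 - 1*1196 - 3064743) = -(1806 - 1196 - 3064743) = -1*(-3064133) = 3064133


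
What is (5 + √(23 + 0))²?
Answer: (5 + √23)² ≈ 95.958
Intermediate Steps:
(5 + √(23 + 0))² = (5 + √23)²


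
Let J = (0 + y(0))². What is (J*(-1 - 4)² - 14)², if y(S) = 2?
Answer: 7396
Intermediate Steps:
J = 4 (J = (0 + 2)² = 2² = 4)
(J*(-1 - 4)² - 14)² = (4*(-1 - 4)² - 14)² = (4*(-5)² - 14)² = (4*25 - 14)² = (100 - 14)² = 86² = 7396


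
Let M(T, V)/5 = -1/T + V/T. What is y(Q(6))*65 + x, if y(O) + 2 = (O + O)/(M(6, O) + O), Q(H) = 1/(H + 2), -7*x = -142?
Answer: -27732/203 ≈ -136.61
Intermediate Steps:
x = 142/7 (x = -⅐*(-142) = 142/7 ≈ 20.286)
Q(H) = 1/(2 + H)
M(T, V) = -5/T + 5*V/T (M(T, V) = 5*(-1/T + V/T) = -5/T + 5*V/T)
y(O) = -2 + 2*O/(-⅚ + 11*O/6) (y(O) = -2 + (O + O)/(5*(-1 + O)/6 + O) = -2 + (2*O)/(5*(⅙)*(-1 + O) + O) = -2 + (2*O)/((-⅚ + 5*O/6) + O) = -2 + (2*O)/(-⅚ + 11*O/6) = -2 + 2*O/(-⅚ + 11*O/6))
y(Q(6))*65 + x = (10*(1 - 1/(2 + 6))/(-5 + 11/(2 + 6)))*65 + 142/7 = (10*(1 - 1/8)/(-5 + 11/8))*65 + 142/7 = (10*(1 - 1*⅛)/(-5 + 11*(⅛)))*65 + 142/7 = (10*(1 - ⅛)/(-5 + 11/8))*65 + 142/7 = (10*(7/8)/(-29/8))*65 + 142/7 = (10*(-8/29)*(7/8))*65 + 142/7 = -70/29*65 + 142/7 = -4550/29 + 142/7 = -27732/203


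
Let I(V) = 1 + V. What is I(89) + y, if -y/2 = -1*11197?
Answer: 22484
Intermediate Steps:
y = 22394 (y = -(-2)*11197 = -2*(-11197) = 22394)
I(89) + y = (1 + 89) + 22394 = 90 + 22394 = 22484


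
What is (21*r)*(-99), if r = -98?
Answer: 203742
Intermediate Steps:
(21*r)*(-99) = (21*(-98))*(-99) = -2058*(-99) = 203742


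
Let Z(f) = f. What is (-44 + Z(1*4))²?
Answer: 1600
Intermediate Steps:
(-44 + Z(1*4))² = (-44 + 1*4)² = (-44 + 4)² = (-40)² = 1600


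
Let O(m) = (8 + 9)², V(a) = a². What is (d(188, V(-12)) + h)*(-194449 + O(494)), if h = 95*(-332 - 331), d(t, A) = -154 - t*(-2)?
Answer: 12186064080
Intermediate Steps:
d(t, A) = -154 + 2*t (d(t, A) = -154 - (-2)*t = -154 + 2*t)
O(m) = 289 (O(m) = 17² = 289)
h = -62985 (h = 95*(-663) = -62985)
(d(188, V(-12)) + h)*(-194449 + O(494)) = ((-154 + 2*188) - 62985)*(-194449 + 289) = ((-154 + 376) - 62985)*(-194160) = (222 - 62985)*(-194160) = -62763*(-194160) = 12186064080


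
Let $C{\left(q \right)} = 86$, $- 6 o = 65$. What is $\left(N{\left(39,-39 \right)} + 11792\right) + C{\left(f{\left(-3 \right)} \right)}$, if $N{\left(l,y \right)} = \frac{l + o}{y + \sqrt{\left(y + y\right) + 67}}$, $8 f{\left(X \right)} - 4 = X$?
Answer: $\frac{36391995}{3064} - \frac{169 i \sqrt{11}}{9192} \approx 11877.0 - 0.060978 i$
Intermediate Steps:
$o = - \frac{65}{6}$ ($o = \left(- \frac{1}{6}\right) 65 = - \frac{65}{6} \approx -10.833$)
$f{\left(X \right)} = \frac{1}{2} + \frac{X}{8}$
$N{\left(l,y \right)} = \frac{- \frac{65}{6} + l}{y + \sqrt{67 + 2 y}}$ ($N{\left(l,y \right)} = \frac{l - \frac{65}{6}}{y + \sqrt{\left(y + y\right) + 67}} = \frac{- \frac{65}{6} + l}{y + \sqrt{2 y + 67}} = \frac{- \frac{65}{6} + l}{y + \sqrt{67 + 2 y}}$)
$\left(N{\left(39,-39 \right)} + 11792\right) + C{\left(f{\left(-3 \right)} \right)} = \left(\frac{- \frac{65}{6} + 39}{-39 + \sqrt{67 + 2 \left(-39\right)}} + 11792\right) + 86 = \left(\frac{1}{-39 + \sqrt{67 - 78}} \cdot \frac{169}{6} + 11792\right) + 86 = \left(\frac{1}{-39 + \sqrt{-11}} \cdot \frac{169}{6} + 11792\right) + 86 = \left(\frac{1}{-39 + i \sqrt{11}} \cdot \frac{169}{6} + 11792\right) + 86 = \left(\frac{169}{6 \left(-39 + i \sqrt{11}\right)} + 11792\right) + 86 = \left(11792 + \frac{169}{6 \left(-39 + i \sqrt{11}\right)}\right) + 86 = 11878 + \frac{169}{6 \left(-39 + i \sqrt{11}\right)}$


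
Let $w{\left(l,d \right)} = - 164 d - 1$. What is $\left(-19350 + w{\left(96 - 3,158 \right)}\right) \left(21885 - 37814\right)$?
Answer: $720994327$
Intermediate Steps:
$w{\left(l,d \right)} = -1 - 164 d$
$\left(-19350 + w{\left(96 - 3,158 \right)}\right) \left(21885 - 37814\right) = \left(-19350 - 25913\right) \left(21885 - 37814\right) = \left(-19350 - 25913\right) \left(-15929\right) = \left(-45263\right) \left(-15929\right) = 720994327$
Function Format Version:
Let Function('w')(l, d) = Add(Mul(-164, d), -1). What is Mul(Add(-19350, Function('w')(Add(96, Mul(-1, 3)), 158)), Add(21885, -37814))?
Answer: 720994327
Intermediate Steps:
Function('w')(l, d) = Add(-1, Mul(-164, d))
Mul(Add(-19350, Function('w')(Add(96, Mul(-1, 3)), 158)), Add(21885, -37814)) = Mul(Add(-19350, Add(-1, Mul(-164, 158))), Add(21885, -37814)) = Mul(Add(-19350, Add(-1, -25912)), -15929) = Mul(Add(-19350, -25913), -15929) = Mul(-45263, -15929) = 720994327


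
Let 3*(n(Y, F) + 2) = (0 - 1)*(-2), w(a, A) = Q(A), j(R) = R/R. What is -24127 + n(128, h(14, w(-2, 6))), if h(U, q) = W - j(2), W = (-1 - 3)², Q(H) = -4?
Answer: -72385/3 ≈ -24128.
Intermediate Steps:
j(R) = 1
w(a, A) = -4
W = 16 (W = (-4)² = 16)
h(U, q) = 15 (h(U, q) = 16 - 1*1 = 16 - 1 = 15)
n(Y, F) = -4/3 (n(Y, F) = -2 + ((0 - 1)*(-2))/3 = -2 + (-1*(-2))/3 = -2 + (⅓)*2 = -2 + ⅔ = -4/3)
-24127 + n(128, h(14, w(-2, 6))) = -24127 - 4/3 = -72385/3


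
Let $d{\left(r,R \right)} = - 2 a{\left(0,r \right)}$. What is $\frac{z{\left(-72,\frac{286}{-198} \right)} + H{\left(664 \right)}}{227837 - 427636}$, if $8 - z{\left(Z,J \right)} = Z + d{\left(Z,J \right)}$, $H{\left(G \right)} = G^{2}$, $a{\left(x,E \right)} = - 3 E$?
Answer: $- \frac{441408}{199799} \approx -2.2093$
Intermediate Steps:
$d{\left(r,R \right)} = 6 r$ ($d{\left(r,R \right)} = - 2 \left(- 3 r\right) = 6 r$)
$z{\left(Z,J \right)} = 8 - 7 Z$ ($z{\left(Z,J \right)} = 8 - \left(Z + 6 Z\right) = 8 - 7 Z$)
$\frac{z{\left(-72,\frac{286}{-198} \right)} + H{\left(664 \right)}}{227837 - 427636} = \frac{\left(8 - -504\right) + 664^{2}}{227837 - 427636} = \frac{\left(8 + 504\right) + 440896}{-199799} = \left(512 + 440896\right) \left(- \frac{1}{199799}\right) = 441408 \left(- \frac{1}{199799}\right) = - \frac{441408}{199799}$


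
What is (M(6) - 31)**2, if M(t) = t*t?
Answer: 25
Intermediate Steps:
M(t) = t**2
(M(6) - 31)**2 = (6**2 - 31)**2 = (36 - 31)**2 = 5**2 = 25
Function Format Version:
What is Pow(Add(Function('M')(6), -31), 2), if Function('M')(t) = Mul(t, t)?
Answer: 25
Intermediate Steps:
Function('M')(t) = Pow(t, 2)
Pow(Add(Function('M')(6), -31), 2) = Pow(Add(Pow(6, 2), -31), 2) = Pow(Add(36, -31), 2) = Pow(5, 2) = 25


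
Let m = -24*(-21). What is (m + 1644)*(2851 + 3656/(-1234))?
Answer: 3774549372/617 ≈ 6.1176e+6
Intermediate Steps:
m = 504
(m + 1644)*(2851 + 3656/(-1234)) = (504 + 1644)*(2851 + 3656/(-1234)) = 2148*(2851 + 3656*(-1/1234)) = 2148*(2851 - 1828/617) = 2148*(1757239/617) = 3774549372/617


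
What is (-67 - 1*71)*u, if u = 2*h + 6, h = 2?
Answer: -1380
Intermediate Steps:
u = 10 (u = 2*2 + 6 = 4 + 6 = 10)
(-67 - 1*71)*u = (-67 - 1*71)*10 = (-67 - 71)*10 = -138*10 = -1380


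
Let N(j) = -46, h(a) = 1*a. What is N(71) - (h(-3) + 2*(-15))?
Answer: -13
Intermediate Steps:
h(a) = a
N(71) - (h(-3) + 2*(-15)) = -46 - (-3 + 2*(-15)) = -46 - (-3 - 30) = -46 - 1*(-33) = -46 + 33 = -13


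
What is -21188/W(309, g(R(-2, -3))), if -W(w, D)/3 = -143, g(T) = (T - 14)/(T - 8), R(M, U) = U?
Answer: -21188/429 ≈ -49.389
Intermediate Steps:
g(T) = (-14 + T)/(-8 + T)
W(w, D) = 429 (W(w, D) = -3*(-143) = 429)
-21188/W(309, g(R(-2, -3))) = -21188/429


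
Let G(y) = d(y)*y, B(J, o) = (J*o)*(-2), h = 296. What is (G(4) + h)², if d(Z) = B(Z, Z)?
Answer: 28224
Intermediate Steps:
B(J, o) = -2*J*o
d(Z) = -2*Z² (d(Z) = -2*Z*Z = -2*Z²)
G(y) = -2*y³ (G(y) = (-2*y²)*y = -2*y³)
(G(4) + h)² = (-2*4³ + 296)² = (-2*64 + 296)² = (-128 + 296)² = 168² = 28224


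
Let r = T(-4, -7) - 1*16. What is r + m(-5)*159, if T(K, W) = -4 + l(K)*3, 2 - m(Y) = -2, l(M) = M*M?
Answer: 664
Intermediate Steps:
l(M) = M**2
m(Y) = 4 (m(Y) = 2 - 1*(-2) = 2 + 2 = 4)
T(K, W) = -4 + 3*K**2 (T(K, W) = -4 + K**2*3 = -4 + 3*K**2)
r = 28 (r = (-4 + 3*(-4)**2) - 1*16 = (-4 + 3*16) - 16 = (-4 + 48) - 16 = 44 - 16 = 28)
r + m(-5)*159 = 28 + 4*159 = 28 + 636 = 664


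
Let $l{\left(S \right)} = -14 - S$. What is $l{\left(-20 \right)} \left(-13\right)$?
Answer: $-78$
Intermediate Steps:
$l{\left(-20 \right)} \left(-13\right) = \left(-14 - -20\right) \left(-13\right) = \left(-14 + 20\right) \left(-13\right) = 6 \left(-13\right) = -78$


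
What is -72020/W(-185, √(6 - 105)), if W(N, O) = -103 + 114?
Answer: -72020/11 ≈ -6547.3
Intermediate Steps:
W(N, O) = 11
-72020/W(-185, √(6 - 105)) = -72020/11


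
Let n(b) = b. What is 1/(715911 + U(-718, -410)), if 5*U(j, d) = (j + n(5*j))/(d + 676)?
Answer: 665/476078661 ≈ 1.3968e-6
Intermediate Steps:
U(j, d) = 6*j/(5*(676 + d)) (U(j, d) = ((j + 5*j)/(d + 676))/5 = ((6*j)/(676 + d))/5 = (6*j/(676 + d))/5 = 6*j/(5*(676 + d)))
1/(715911 + U(-718, -410)) = 1/(715911 + (6/5)*(-718)/(676 - 410)) = 1/(715911 + (6/5)*(-718)/266) = 1/(715911 + (6/5)*(-718)*(1/266)) = 1/(715911 - 2154/665) = 1/(476078661/665) = 665/476078661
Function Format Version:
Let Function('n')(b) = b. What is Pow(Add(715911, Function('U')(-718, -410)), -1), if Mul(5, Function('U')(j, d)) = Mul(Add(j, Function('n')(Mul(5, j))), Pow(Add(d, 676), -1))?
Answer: Rational(665, 476078661) ≈ 1.3968e-6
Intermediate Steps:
Function('U')(j, d) = Mul(Rational(6, 5), j, Pow(Add(676, d), -1)) (Function('U')(j, d) = Mul(Rational(1, 5), Mul(Add(j, Mul(5, j)), Pow(Add(d, 676), -1))) = Mul(Rational(1, 5), Mul(Mul(6, j), Pow(Add(676, d), -1))) = Mul(Rational(1, 5), Mul(6, j, Pow(Add(676, d), -1))) = Mul(Rational(6, 5), j, Pow(Add(676, d), -1)))
Pow(Add(715911, Function('U')(-718, -410)), -1) = Pow(Add(715911, Mul(Rational(6, 5), -718, Pow(Add(676, -410), -1))), -1) = Pow(Add(715911, Mul(Rational(6, 5), -718, Pow(266, -1))), -1) = Pow(Add(715911, Mul(Rational(6, 5), -718, Rational(1, 266))), -1) = Pow(Add(715911, Rational(-2154, 665)), -1) = Pow(Rational(476078661, 665), -1) = Rational(665, 476078661)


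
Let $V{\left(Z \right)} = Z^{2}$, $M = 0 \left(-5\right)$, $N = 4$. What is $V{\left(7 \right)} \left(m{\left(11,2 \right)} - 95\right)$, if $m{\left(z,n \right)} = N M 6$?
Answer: $-4655$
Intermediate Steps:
$M = 0$
$m{\left(z,n \right)} = 0$ ($m{\left(z,n \right)} = 4 \cdot 0 \cdot 6 = 0 \cdot 6 = 0$)
$V{\left(7 \right)} \left(m{\left(11,2 \right)} - 95\right) = 7^{2} \left(0 - 95\right) = 49 \left(-95\right) = -4655$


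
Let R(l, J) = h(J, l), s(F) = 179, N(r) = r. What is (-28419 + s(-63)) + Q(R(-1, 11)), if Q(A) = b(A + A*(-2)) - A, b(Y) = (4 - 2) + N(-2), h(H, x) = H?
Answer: -28251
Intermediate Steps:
R(l, J) = J
b(Y) = 0 (b(Y) = (4 - 2) - 2 = 2 - 2 = 0)
Q(A) = -A (Q(A) = 0 - A = -A)
(-28419 + s(-63)) + Q(R(-1, 11)) = (-28419 + 179) - 1*11 = -28240 - 11 = -28251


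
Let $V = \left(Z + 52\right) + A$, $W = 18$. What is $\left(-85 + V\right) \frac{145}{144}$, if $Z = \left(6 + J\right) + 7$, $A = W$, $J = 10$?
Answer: $\frac{145}{18} \approx 8.0556$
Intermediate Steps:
$A = 18$
$Z = 23$ ($Z = \left(6 + 10\right) + 7 = 16 + 7 = 23$)
$V = 93$ ($V = \left(23 + 52\right) + 18 = 75 + 18 = 93$)
$\left(-85 + V\right) \frac{145}{144} = \left(-85 + 93\right) \frac{145}{144} = 8 \cdot 145 \cdot \frac{1}{144} = 8 \cdot \frac{145}{144} = \frac{145}{18}$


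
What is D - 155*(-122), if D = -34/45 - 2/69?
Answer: 19571038/1035 ≈ 18909.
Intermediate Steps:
D = -812/1035 (D = -34*1/45 - 2*1/69 = -34/45 - 2/69 = -812/1035 ≈ -0.78454)
D - 155*(-122) = -812/1035 - 155*(-122) = -812/1035 + 18910 = 19571038/1035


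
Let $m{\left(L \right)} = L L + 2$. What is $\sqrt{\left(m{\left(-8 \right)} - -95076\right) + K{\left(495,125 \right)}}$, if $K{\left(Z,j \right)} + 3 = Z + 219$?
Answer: $\sqrt{95853} \approx 309.6$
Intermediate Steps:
$m{\left(L \right)} = 2 + L^{2}$ ($m{\left(L \right)} = L^{2} + 2 = 2 + L^{2}$)
$K{\left(Z,j \right)} = 216 + Z$ ($K{\left(Z,j \right)} = -3 + \left(Z + 219\right) = -3 + \left(219 + Z\right) = 216 + Z$)
$\sqrt{\left(m{\left(-8 \right)} - -95076\right) + K{\left(495,125 \right)}} = \sqrt{\left(\left(2 + \left(-8\right)^{2}\right) - -95076\right) + \left(216 + 495\right)} = \sqrt{\left(\left(2 + 64\right) + 95076\right) + 711} = \sqrt{\left(66 + 95076\right) + 711} = \sqrt{95142 + 711} = \sqrt{95853}$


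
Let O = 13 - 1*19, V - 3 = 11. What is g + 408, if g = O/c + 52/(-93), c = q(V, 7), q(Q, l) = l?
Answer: 264686/651 ≈ 406.58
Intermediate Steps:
V = 14 (V = 3 + 11 = 14)
O = -6 (O = 13 - 19 = -6)
c = 7
g = -922/651 (g = -6/7 + 52/(-93) = -6*⅐ + 52*(-1/93) = -6/7 - 52/93 = -922/651 ≈ -1.4163)
g + 408 = -922/651 + 408 = 264686/651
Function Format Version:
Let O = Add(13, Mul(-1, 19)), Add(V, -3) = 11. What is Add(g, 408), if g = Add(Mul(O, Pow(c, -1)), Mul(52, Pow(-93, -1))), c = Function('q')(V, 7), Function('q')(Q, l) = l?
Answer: Rational(264686, 651) ≈ 406.58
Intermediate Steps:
V = 14 (V = Add(3, 11) = 14)
O = -6 (O = Add(13, -19) = -6)
c = 7
g = Rational(-922, 651) (g = Add(Mul(-6, Pow(7, -1)), Mul(52, Pow(-93, -1))) = Add(Mul(-6, Rational(1, 7)), Mul(52, Rational(-1, 93))) = Add(Rational(-6, 7), Rational(-52, 93)) = Rational(-922, 651) ≈ -1.4163)
Add(g, 408) = Add(Rational(-922, 651), 408) = Rational(264686, 651)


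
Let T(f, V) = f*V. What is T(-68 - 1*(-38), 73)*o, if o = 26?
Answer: -56940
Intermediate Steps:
T(f, V) = V*f
T(-68 - 1*(-38), 73)*o = (73*(-68 - 1*(-38)))*26 = (73*(-68 + 38))*26 = (73*(-30))*26 = -2190*26 = -56940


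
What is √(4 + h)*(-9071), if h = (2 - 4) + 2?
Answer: -18142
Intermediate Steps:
h = 0 (h = -2 + 2 = 0)
√(4 + h)*(-9071) = √(4 + 0)*(-9071) = √4*(-9071) = 2*(-9071) = -18142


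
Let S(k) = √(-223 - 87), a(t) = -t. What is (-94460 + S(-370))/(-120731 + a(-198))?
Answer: 94460/120533 - I*√310/120533 ≈ 0.78369 - 0.00014607*I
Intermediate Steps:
S(k) = I*√310 (S(k) = √(-310) = I*√310)
(-94460 + S(-370))/(-120731 + a(-198)) = (-94460 + I*√310)/(-120731 - 1*(-198)) = (-94460 + I*√310)/(-120731 + 198) = (-94460 + I*√310)/(-120533) = (-94460 + I*√310)*(-1/120533) = 94460/120533 - I*√310/120533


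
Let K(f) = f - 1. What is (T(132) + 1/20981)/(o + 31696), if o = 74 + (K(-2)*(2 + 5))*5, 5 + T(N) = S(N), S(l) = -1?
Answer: -25177/132872673 ≈ -0.00018948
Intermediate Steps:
K(f) = -1 + f
T(N) = -6 (T(N) = -5 - 1 = -6)
o = -31 (o = 74 + ((-1 - 2)*(2 + 5))*5 = 74 - 3*7*5 = 74 - 21*5 = 74 - 105 = -31)
(T(132) + 1/20981)/(o + 31696) = (-6 + 1/20981)/(-31 + 31696) = (-6 + 1/20981)/31665 = -125885/20981*1/31665 = -25177/132872673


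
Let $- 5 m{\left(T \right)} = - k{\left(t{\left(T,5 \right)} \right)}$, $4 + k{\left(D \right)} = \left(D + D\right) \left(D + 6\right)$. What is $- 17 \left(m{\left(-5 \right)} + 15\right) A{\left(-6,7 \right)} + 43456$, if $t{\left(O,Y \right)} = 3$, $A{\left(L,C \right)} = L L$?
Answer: $28156$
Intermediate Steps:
$A{\left(L,C \right)} = L^{2}$
$k{\left(D \right)} = -4 + 2 D \left(6 + D\right)$ ($k{\left(D \right)} = -4 + \left(D + D\right) \left(D + 6\right) = -4 + 2 D \left(6 + D\right)$)
$m{\left(T \right)} = 10$ ($m{\left(T \right)} = - \frac{\left(-1\right) \left(-4 + 2 \cdot 3^{2} + 12 \cdot 3\right)}{5} = - \frac{\left(-1\right) \left(-4 + 2 \cdot 9 + 36\right)}{5} = - \frac{\left(-1\right) \left(-4 + 18 + 36\right)}{5} = - \frac{\left(-1\right) 50}{5} = \left(- \frac{1}{5}\right) \left(-50\right) = 10$)
$- 17 \left(m{\left(-5 \right)} + 15\right) A{\left(-6,7 \right)} + 43456 = - 17 \left(10 + 15\right) \left(-6\right)^{2} + 43456 = \left(-17\right) 25 \cdot 36 + 43456 = \left(-425\right) 36 + 43456 = -15300 + 43456 = 28156$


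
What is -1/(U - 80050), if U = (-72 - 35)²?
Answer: 1/68601 ≈ 1.4577e-5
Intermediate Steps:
U = 11449 (U = (-107)² = 11449)
-1/(U - 80050) = -1/(11449 - 80050) = -1/(-68601) = -1*(-1/68601) = 1/68601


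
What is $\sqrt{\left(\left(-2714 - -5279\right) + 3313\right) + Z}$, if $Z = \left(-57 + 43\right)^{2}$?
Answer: $\sqrt{6074} \approx 77.936$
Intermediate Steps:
$Z = 196$ ($Z = \left(-14\right)^{2} = 196$)
$\sqrt{\left(\left(-2714 - -5279\right) + 3313\right) + Z} = \sqrt{\left(\left(-2714 - -5279\right) + 3313\right) + 196} = \sqrt{\left(\left(-2714 + 5279\right) + 3313\right) + 196} = \sqrt{\left(2565 + 3313\right) + 196} = \sqrt{5878 + 196} = \sqrt{6074}$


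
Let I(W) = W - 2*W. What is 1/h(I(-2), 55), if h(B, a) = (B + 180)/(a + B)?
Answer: 57/182 ≈ 0.31319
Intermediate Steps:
I(W) = -W
h(B, a) = (180 + B)/(B + a)
1/h(I(-2), 55) = 1/((180 - 1*(-2))/(-1*(-2) + 55)) = 1/((180 + 2)/(2 + 55)) = 1/(182/57) = 57/182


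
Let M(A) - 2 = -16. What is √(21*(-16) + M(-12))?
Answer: 5*I*√14 ≈ 18.708*I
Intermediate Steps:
M(A) = -14 (M(A) = 2 - 16 = -14)
√(21*(-16) + M(-12)) = √(21*(-16) - 14) = √(-336 - 14) = √(-350) = 5*I*√14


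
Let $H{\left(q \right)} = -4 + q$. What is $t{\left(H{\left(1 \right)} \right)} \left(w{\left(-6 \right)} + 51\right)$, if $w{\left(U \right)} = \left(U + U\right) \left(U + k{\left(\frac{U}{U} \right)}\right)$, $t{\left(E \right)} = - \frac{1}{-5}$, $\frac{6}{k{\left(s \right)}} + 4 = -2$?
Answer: $27$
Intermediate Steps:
$k{\left(s \right)} = -1$ ($k{\left(s \right)} = \frac{6}{-4 - 2} = \frac{6}{-6} = 6 \left(- \frac{1}{6}\right) = -1$)
$t{\left(E \right)} = \frac{1}{5}$ ($t{\left(E \right)} = \left(-1\right) \left(- \frac{1}{5}\right) = \frac{1}{5}$)
$w{\left(U \right)} = 2 U \left(-1 + U\right)$ ($w{\left(U \right)} = \left(U + U\right) \left(U - 1\right) = 2 U \left(-1 + U\right)$)
$t{\left(H{\left(1 \right)} \right)} \left(w{\left(-6 \right)} + 51\right) = \frac{2 \left(-6\right) \left(-1 - 6\right) + 51}{5} = \frac{2 \left(-6\right) \left(-7\right) + 51}{5} = \frac{84 + 51}{5} = \frac{1}{5} \cdot 135 = 27$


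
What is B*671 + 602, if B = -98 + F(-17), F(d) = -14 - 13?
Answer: -83273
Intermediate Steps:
F(d) = -27
B = -125 (B = -98 - 27 = -125)
B*671 + 602 = -125*671 + 602 = -83875 + 602 = -83273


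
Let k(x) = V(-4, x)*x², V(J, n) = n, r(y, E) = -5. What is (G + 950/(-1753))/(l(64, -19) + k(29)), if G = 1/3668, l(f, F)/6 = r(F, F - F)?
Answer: -3482847/156628467436 ≈ -2.2236e-5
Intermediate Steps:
l(f, F) = -30 (l(f, F) = 6*(-5) = -30)
k(x) = x³ (k(x) = x*x² = x³)
G = 1/3668 ≈ 0.00027263
(G + 950/(-1753))/(l(64, -19) + k(29)) = (1/3668 + 950/(-1753))/(-30 + 29³) = (1/3668 + 950*(-1/1753))/(-30 + 24389) = (1/3668 - 950/1753)/24359 = -3482847/6430004*1/24359 = -3482847/156628467436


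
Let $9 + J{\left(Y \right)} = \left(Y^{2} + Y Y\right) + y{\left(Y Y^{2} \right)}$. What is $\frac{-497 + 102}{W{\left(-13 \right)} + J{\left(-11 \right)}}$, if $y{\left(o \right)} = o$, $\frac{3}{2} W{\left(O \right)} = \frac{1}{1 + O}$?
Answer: $\frac{1422}{3953} \approx 0.35973$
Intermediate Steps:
$W{\left(O \right)} = \frac{2}{3 \left(1 + O\right)}$
$J{\left(Y \right)} = -9 + Y^{3} + 2 Y^{2}$ ($J{\left(Y \right)} = -9 + \left(\left(Y^{2} + Y Y\right) + Y Y^{2}\right) = -9 + \left(\left(Y^{2} + Y^{2}\right) + Y^{3}\right) = -9 + \left(2 Y^{2} + Y^{3}\right) = -9 + \left(Y^{3} + 2 Y^{2}\right) = -9 + Y^{3} + 2 Y^{2}$)
$\frac{-497 + 102}{W{\left(-13 \right)} + J{\left(-11 \right)}} = \frac{-497 + 102}{\frac{2}{3 \left(1 - 13\right)} + \left(-9 + \left(-11\right)^{3} + 2 \left(-11\right)^{2}\right)} = - \frac{395}{\frac{2}{3 \left(-12\right)} - 1098} = - \frac{395}{\frac{2}{3} \left(- \frac{1}{12}\right) - 1098} = - \frac{395}{- \frac{1}{18} - 1098} = - \frac{395}{- \frac{19765}{18}} = \left(-395\right) \left(- \frac{18}{19765}\right) = \frac{1422}{3953}$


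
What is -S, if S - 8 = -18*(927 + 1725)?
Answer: 47728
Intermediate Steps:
S = -47728 (S = 8 - 18*(927 + 1725) = 8 - 18*2652 = 8 - 47736 = -47728)
-S = -1*(-47728) = 47728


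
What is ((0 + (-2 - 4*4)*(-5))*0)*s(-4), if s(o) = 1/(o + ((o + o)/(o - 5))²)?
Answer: 0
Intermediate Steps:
s(o) = 1/(o + 4*o²/(-5 + o)²) (s(o) = 1/(o + ((2*o)/(-5 + o))²) = 1/(o + (2*o/(-5 + o))²) = 1/(o + 4*o²/(-5 + o)²))
((0 + (-2 - 4*4)*(-5))*0)*s(-4) = ((0 + (-2 - 4*4)*(-5))*0)*((-5 - 4)²/((-4)*((-5 - 4)² + 4*(-4)))) = ((0 + (-2 - 16)*(-5))*0)*(-¼*(-9)²/((-9)² - 16)) = ((0 - 18*(-5))*0)*(-¼*81/(81 - 16)) = ((0 + 90)*0)*(-¼*81/65) = (90*0)*(-¼*81*1/65) = 0*(-81/260) = 0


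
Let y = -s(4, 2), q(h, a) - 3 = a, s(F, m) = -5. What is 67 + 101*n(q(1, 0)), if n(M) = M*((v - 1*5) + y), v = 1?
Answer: 370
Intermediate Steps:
q(h, a) = 3 + a
y = 5 (y = -1*(-5) = 5)
n(M) = M (n(M) = M*((1 - 1*5) + 5) = M*((1 - 5) + 5) = M*(-4 + 5) = M*1 = M)
67 + 101*n(q(1, 0)) = 67 + 101*(3 + 0) = 67 + 101*3 = 67 + 303 = 370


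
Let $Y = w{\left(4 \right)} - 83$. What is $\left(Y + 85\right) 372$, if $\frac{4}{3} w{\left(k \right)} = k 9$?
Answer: $10788$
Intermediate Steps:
$w{\left(k \right)} = \frac{27 k}{4}$ ($w{\left(k \right)} = \frac{3 k 9}{4} = \frac{3 \cdot 9 k}{4} = \frac{27 k}{4}$)
$Y = -56$ ($Y = \frac{27}{4} \cdot 4 - 83 = 27 - 83 = -56$)
$\left(Y + 85\right) 372 = \left(-56 + 85\right) 372 = 29 \cdot 372 = 10788$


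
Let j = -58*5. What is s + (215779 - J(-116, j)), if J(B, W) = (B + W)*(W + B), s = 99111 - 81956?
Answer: 68098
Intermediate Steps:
s = 17155
j = -290
J(B, W) = (B + W)² (J(B, W) = (B + W)*(B + W) = (B + W)²)
s + (215779 - J(-116, j)) = 17155 + (215779 - (-116 - 290)²) = 17155 + (215779 - 1*(-406)²) = 17155 + (215779 - 1*164836) = 17155 + (215779 - 164836) = 17155 + 50943 = 68098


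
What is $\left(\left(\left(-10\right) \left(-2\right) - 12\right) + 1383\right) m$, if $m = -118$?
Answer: $-164138$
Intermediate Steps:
$\left(\left(\left(-10\right) \left(-2\right) - 12\right) + 1383\right) m = \left(\left(\left(-10\right) \left(-2\right) - 12\right) + 1383\right) \left(-118\right) = \left(\left(20 - 12\right) + 1383\right) \left(-118\right) = \left(8 + 1383\right) \left(-118\right) = 1391 \left(-118\right) = -164138$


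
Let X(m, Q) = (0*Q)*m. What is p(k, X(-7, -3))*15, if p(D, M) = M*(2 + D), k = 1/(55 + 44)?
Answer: 0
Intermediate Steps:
X(m, Q) = 0 (X(m, Q) = 0*m = 0)
k = 1/99 ≈ 0.010101
p(k, X(-7, -3))*15 = (0*(2 + 1/99))*15 = (0*(199/99))*15 = 0*15 = 0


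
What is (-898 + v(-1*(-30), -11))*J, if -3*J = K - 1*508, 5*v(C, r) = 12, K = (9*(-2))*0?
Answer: -2274824/15 ≈ -1.5166e+5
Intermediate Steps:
K = 0 (K = -18*0 = 0)
v(C, r) = 12/5 (v(C, r) = (⅕)*12 = 12/5)
J = 508/3 (J = -(0 - 1*508)/3 = -(0 - 508)/3 = -⅓*(-508) = 508/3 ≈ 169.33)
(-898 + v(-1*(-30), -11))*J = (-898 + 12/5)*(508/3) = -4478/5*508/3 = -2274824/15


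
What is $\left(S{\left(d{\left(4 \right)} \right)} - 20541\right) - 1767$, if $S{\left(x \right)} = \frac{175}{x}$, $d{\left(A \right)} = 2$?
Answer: $- \frac{44441}{2} \approx -22221.0$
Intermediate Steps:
$\left(S{\left(d{\left(4 \right)} \right)} - 20541\right) - 1767 = \left(\frac{175}{2} - 20541\right) - 1767 = - \frac{40907}{2} - 1767 = - \frac{44441}{2}$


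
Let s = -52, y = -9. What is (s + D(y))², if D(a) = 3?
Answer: 2401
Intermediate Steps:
(s + D(y))² = (-52 + 3)² = (-49)² = 2401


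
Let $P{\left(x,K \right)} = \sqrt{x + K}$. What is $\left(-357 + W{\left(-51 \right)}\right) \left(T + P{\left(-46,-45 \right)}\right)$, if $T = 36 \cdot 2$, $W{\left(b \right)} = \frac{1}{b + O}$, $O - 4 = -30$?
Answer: $- \frac{1979280}{77} - \frac{27490 i \sqrt{91}}{77} \approx -25705.0 - 3405.7 i$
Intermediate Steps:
$O = -26$ ($O = 4 - 30 = -26$)
$W{\left(b \right)} = \frac{1}{-26 + b}$ ($W{\left(b \right)} = \frac{1}{b - 26} = \frac{1}{-26 + b}$)
$T = 72$
$P{\left(x,K \right)} = \sqrt{K + x}$
$\left(-357 + W{\left(-51 \right)}\right) \left(T + P{\left(-46,-45 \right)}\right) = \left(-357 + \frac{1}{-26 - 51}\right) \left(72 + \sqrt{-45 - 46}\right) = \left(-357 + \frac{1}{-77}\right) \left(72 + \sqrt{-91}\right) = \left(-357 - \frac{1}{77}\right) \left(72 + i \sqrt{91}\right) = - \frac{27490 \left(72 + i \sqrt{91}\right)}{77} = - \frac{1979280}{77} - \frac{27490 i \sqrt{91}}{77}$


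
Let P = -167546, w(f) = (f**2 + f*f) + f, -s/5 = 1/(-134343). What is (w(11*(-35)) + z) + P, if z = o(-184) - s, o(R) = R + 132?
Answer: 17258642176/134343 ≈ 1.2847e+5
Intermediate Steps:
o(R) = 132 + R
s = 5/134343 (s = -5/(-134343) = -5*(-1/134343) = 5/134343 ≈ 3.7218e-5)
w(f) = f + 2*f**2 (w(f) = (f**2 + f**2) + f = 2*f**2 + f = f + 2*f**2)
z = -6985841/134343 (z = (132 - 184) - 1*5/134343 = -52 - 5/134343 = -6985841/134343 ≈ -52.000)
(w(11*(-35)) + z) + P = ((11*(-35))*(1 + 2*(11*(-35))) - 6985841/134343) - 167546 = (-385*(1 + 2*(-385)) - 6985841/134343) - 167546 = (-385*(1 - 770) - 6985841/134343) - 167546 = (-385*(-769) - 6985841/134343) - 167546 = (296065 - 6985841/134343) - 167546 = 39767274454/134343 - 167546 = 17258642176/134343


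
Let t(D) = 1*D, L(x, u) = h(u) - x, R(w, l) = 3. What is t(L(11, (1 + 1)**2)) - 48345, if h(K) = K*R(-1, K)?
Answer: -48344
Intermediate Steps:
h(K) = 3*K (h(K) = K*3 = 3*K)
L(x, u) = -x + 3*u (L(x, u) = 3*u - x = -x + 3*u)
t(D) = D
t(L(11, (1 + 1)**2)) - 48345 = (-1*11 + 3*(1 + 1)**2) - 48345 = (-11 + 3*2**2) - 48345 = (-11 + 3*4) - 48345 = (-11 + 12) - 48345 = 1 - 48345 = -48344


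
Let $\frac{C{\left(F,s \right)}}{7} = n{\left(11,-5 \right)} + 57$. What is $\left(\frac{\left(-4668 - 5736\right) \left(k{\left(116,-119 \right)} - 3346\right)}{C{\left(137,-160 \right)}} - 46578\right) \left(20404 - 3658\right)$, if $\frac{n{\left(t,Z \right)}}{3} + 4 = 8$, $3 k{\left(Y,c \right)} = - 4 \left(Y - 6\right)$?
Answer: $\frac{77257838460}{161} \approx 4.7986 \cdot 10^{8}$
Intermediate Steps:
$k{\left(Y,c \right)} = 8 - \frac{4 Y}{3}$ ($k{\left(Y,c \right)} = \frac{\left(-4\right) \left(Y - 6\right)}{3} = \frac{\left(-4\right) \left(-6 + Y\right)}{3} = \frac{24 - 4 Y}{3} = 8 - \frac{4 Y}{3}$)
$n{\left(t,Z \right)} = 12$ ($n{\left(t,Z \right)} = -12 + 3 \cdot 8 = -12 + 24 = 12$)
$C{\left(F,s \right)} = 483$ ($C{\left(F,s \right)} = 7 \left(12 + 57\right) = 7 \cdot 69 = 483$)
$\left(\frac{\left(-4668 - 5736\right) \left(k{\left(116,-119 \right)} - 3346\right)}{C{\left(137,-160 \right)}} - 46578\right) \left(20404 - 3658\right) = \left(\frac{\left(-4668 - 5736\right) \left(\left(8 - \frac{464}{3}\right) - 3346\right)}{483} - 46578\right) \left(20404 - 3658\right) = \left(- 10404 \left(\left(8 - \frac{464}{3}\right) - 3346\right) \frac{1}{483} - 46578\right) 16746 = \left(- 10404 \left(- \frac{440}{3} - 3346\right) \frac{1}{483} - 46578\right) 16746 = \left(\left(-10404\right) \left(- \frac{10478}{3}\right) \frac{1}{483} - 46578\right) 16746 = \left(36337704 \cdot \frac{1}{483} - 46578\right) 16746 = \left(\frac{12112568}{161} - 46578\right) 16746 = \frac{4613510}{161} \cdot 16746 = \frac{77257838460}{161}$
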